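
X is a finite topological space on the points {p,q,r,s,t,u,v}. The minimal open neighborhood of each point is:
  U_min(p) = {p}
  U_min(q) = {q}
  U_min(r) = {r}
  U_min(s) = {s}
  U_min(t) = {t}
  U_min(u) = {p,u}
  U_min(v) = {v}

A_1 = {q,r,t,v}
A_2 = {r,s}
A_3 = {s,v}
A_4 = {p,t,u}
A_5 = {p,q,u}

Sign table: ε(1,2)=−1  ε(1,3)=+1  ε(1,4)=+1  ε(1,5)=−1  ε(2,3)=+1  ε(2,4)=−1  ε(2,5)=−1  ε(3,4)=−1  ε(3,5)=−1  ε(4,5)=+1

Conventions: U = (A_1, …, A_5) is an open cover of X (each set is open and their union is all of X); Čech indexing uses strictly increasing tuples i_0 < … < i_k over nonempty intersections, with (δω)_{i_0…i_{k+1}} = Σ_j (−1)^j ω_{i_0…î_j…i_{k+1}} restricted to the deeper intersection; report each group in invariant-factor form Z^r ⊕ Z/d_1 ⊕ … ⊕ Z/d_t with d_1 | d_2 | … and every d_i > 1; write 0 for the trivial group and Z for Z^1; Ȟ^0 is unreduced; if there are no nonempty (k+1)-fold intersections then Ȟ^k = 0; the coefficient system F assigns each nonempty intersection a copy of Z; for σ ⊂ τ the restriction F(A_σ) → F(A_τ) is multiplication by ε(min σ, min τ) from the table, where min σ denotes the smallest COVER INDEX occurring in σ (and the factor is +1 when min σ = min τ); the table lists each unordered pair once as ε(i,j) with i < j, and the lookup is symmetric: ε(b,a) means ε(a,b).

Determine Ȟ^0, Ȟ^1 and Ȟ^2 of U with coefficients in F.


cover nerve:
  A12={r} A13={v} A14={t} A15={q} A23={s} A45={p,u}
C dims 5,6; δ0: rk 5, SNF 1^4·2
Ȟ^0: (5−5)−0=0 ⇒ 0
Ȟ^1: (6−0)−5=1 plus torsion [2] ⇒ Z ⊕ Z/2
Ȟ^2: (0−0)−0=0 ⇒ 0

Ȟ^0 ≅ 0; Ȟ^1 ≅ Z ⊕ Z/2; Ȟ^2 ≅ 0


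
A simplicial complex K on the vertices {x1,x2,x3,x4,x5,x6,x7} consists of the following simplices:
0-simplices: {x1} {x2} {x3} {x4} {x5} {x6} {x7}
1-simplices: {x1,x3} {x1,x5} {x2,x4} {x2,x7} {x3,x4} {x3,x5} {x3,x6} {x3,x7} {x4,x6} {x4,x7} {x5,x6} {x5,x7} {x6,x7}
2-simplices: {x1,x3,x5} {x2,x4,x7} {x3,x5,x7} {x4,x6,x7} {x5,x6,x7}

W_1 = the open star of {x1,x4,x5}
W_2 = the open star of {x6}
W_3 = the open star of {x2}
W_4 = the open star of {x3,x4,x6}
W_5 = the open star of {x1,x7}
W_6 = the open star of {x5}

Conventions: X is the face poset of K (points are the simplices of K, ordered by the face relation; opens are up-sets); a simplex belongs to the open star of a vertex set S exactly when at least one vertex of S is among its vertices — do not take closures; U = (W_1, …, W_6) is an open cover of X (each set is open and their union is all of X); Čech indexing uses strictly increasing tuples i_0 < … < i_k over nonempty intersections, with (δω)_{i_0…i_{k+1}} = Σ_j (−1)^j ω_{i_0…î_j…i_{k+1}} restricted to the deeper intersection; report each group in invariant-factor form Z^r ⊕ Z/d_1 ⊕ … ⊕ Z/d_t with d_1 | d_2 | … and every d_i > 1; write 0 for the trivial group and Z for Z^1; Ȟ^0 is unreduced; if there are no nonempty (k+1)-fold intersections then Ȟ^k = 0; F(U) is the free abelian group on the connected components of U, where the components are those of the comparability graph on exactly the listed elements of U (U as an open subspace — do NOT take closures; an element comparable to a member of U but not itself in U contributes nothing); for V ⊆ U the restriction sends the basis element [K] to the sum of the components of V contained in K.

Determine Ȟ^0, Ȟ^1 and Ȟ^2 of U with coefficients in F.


Ȟ^0(U;F) ≅ Z, Ȟ^1(U;F) ≅ Z, Ȟ^2(U;F) ≅ 0

nerve simplices:
  W1={{x1},{x4},{x5},{x1,x3},{x1,x5},{x2,x4},{x3,x4},{x3,x5},{x4,x6},{x4,x7},{x5,x6},{x5,x7},{x1,x3,x5},{x2,x4,x7},{x3,x5,x7},{x4,x6,x7},{x5,x6,x7}} W2={{x6},{x3,x6},{x4,x6},{x5,x6},{x6,x7},{x4,x6,x7},{x5,x6,x7}} W3={{x2},{x2,x4},{x2,x7},{x2,x4,x7}} W4={{x3},{x4},{x6},{x1,x3},{x2,x4},{x3,x4},{x3,x5},{x3,x6},{x3,x7},{x4,x6},{x4,x7},{x5,x6},{x6,x7},{x1,x3,x5},{x2,x4,x7},{x3,x5,x7},{x4,x6,x7},{x5,x6,x7}} W5={{x1},{x7},{x1,x3},{x1,x5},{x2,x7},{x3,x7},{x4,x7},{x5,x7},{x6,x7},{x1,x3,x5},{x2,x4,x7},{x3,x5,x7},{x4,x6,x7},{x5,x6,x7}} W6={{x5},{x1,x5},{x3,x5},{x5,x6},{x5,x7},{x1,x3,x5},{x3,x5,x7},{x5,x6,x7}}
  W12={{x4,x6},{x5,x6},{x4,x6,x7},{x5,x6,x7}} W13={{x2,x4},{x2,x4,x7}} W14={{x4},{x1,x3},{x2,x4},{x3,x4},{x3,x5},{x4,x6},{x4,x7},{x5,x6},{x1,x3,x5},{x2,x4,x7},{x3,x5,x7},{x4,x6,x7},{x5,x6,x7}} W15={{x1},{x1,x3},{x1,x5},{x4,x7},{x5,x7},{x1,x3,x5},{x2,x4,x7},{x3,x5,x7},{x4,x6,x7},{x5,x6,x7}} W16={{x5},{x1,x5},{x3,x5},{x5,x6},{x5,x7},{x1,x3,x5},{x3,x5,x7},{x5,x6,x7}} W24={{x6},{x3,x6},{x4,x6},{x5,x6},{x6,x7},{x4,x6,x7},{x5,x6,x7}} W25={{x6,x7},{x4,x6,x7},{x5,x6,x7}} W26={{x5,x6},{x5,x6,x7}} W34={{x2,x4},{x2,x4,x7}} W35={{x2,x7},{x2,x4,x7}} W45={{x1,x3},{x3,x7},{x4,x7},{x6,x7},{x1,x3,x5},{x2,x4,x7},{x3,x5,x7},{x4,x6,x7},{x5,x6,x7}} W46={{x3,x5},{x5,x6},{x1,x3,x5},{x3,x5,x7},{x5,x6,x7}} W56={{x1,x5},{x5,x7},{x1,x3,x5},{x3,x5,x7},{x5,x6,x7}}
  W124={{x4,x6},{x5,x6},{x4,x6,x7},{x5,x6,x7}} W125={{x4,x6,x7},{x5,x6,x7}} W126={{x5,x6},{x5,x6,x7}} W134={{x2,x4},{x2,x4,x7}} W135={{x2,x4,x7}} W145={{x1,x3},{x4,x7},{x1,x3,x5},{x2,x4,x7},{x3,x5,x7},{x4,x6,x7},{x5,x6,x7}} W146={{x3,x5},{x5,x6},{x1,x3,x5},{x3,x5,x7},{x5,x6,x7}} W156={{x1,x5},{x5,x7},{x1,x3,x5},{x3,x5,x7},{x5,x6,x7}} W245={{x6,x7},{x4,x6,x7},{x5,x6,x7}} W246={{x5,x6},{x5,x6,x7}} W256={{x5,x6,x7}} W345={{x2,x4,x7}} W456={{x1,x3,x5},{x3,x5,x7},{x5,x6,x7}}
  W1245={{x4,x6,x7},{x5,x6,x7}} W1246={{x5,x6},{x5,x6,x7}} W1256={{x5,x6,x7}} W1345={{x2,x4,x7}} W1456={{x1,x3,x5},{x3,x5,x7},{x5,x6,x7}} W2456={{x5,x6,x7}}
  W12456={{x5,x6,x7}}
components per intersection:
  W1: {{x1},{x5},{x1,x3},{x1,x5},{x3,x5},{x5,x6},{x5,x7},{x1,x3,x5},{x3,x5,x7},{x5,x6,x7}} {{x4},{x2,x4},{x3,x4},{x4,x6},{x4,x7},{x2,x4,x7},{x4,x6,x7}}
  W2: {{x6},{x3,x6},{x4,x6},{x5,x6},{x6,x7},{x4,x6,x7},{x5,x6,x7}}
  W3: {{x2},{x2,x4},{x2,x7},{x2,x4,x7}}
  W4: {{x3},{x4},{x6},{x1,x3},{x2,x4},{x3,x4},{x3,x5},{x3,x6},{x3,x7},{x4,x6},{x4,x7},{x5,x6},{x6,x7},{x1,x3,x5},{x2,x4,x7},{x3,x5,x7},{x4,x6,x7},{x5,x6,x7}}
  W5: {{x1},{x1,x3},{x1,x5},{x1,x3,x5}} {{x7},{x2,x7},{x3,x7},{x4,x7},{x5,x7},{x6,x7},{x2,x4,x7},{x3,x5,x7},{x4,x6,x7},{x5,x6,x7}}
  W6: {{x5},{x1,x5},{x3,x5},{x5,x6},{x5,x7},{x1,x3,x5},{x3,x5,x7},{x5,x6,x7}}
  W12: {{x4,x6},{x4,x6,x7}} {{x5,x6},{x5,x6,x7}}
  W13: {{x2,x4},{x2,x4,x7}}
  W14: {{x4},{x2,x4},{x3,x4},{x4,x6},{x4,x7},{x2,x4,x7},{x4,x6,x7}} {{x1,x3},{x3,x5},{x1,x3,x5},{x3,x5,x7}} {{x5,x6},{x5,x6,x7}}
  W15: {{x1},{x1,x3},{x1,x5},{x1,x3,x5}} {{x4,x7},{x2,x4,x7},{x4,x6,x7}} {{x5,x7},{x3,x5,x7},{x5,x6,x7}}
  W16: {{x5},{x1,x5},{x3,x5},{x5,x6},{x5,x7},{x1,x3,x5},{x3,x5,x7},{x5,x6,x7}}
  W24: {{x6},{x3,x6},{x4,x6},{x5,x6},{x6,x7},{x4,x6,x7},{x5,x6,x7}}
  W25: {{x6,x7},{x4,x6,x7},{x5,x6,x7}}
  W26: {{x5,x6},{x5,x6,x7}}
  W34: {{x2,x4},{x2,x4,x7}}
  W35: {{x2,x7},{x2,x4,x7}}
  W45: {{x1,x3},{x1,x3,x5}} {{x3,x7},{x3,x5,x7}} {{x4,x7},{x6,x7},{x2,x4,x7},{x4,x6,x7},{x5,x6,x7}}
  W46: {{x3,x5},{x1,x3,x5},{x3,x5,x7}} {{x5,x6},{x5,x6,x7}}
  W56: {{x1,x5},{x1,x3,x5}} {{x5,x7},{x3,x5,x7},{x5,x6,x7}}
  W124: {{x4,x6},{x4,x6,x7}} {{x5,x6},{x5,x6,x7}}
  W125: {{x4,x6,x7}} {{x5,x6,x7}}
  W126: {{x5,x6},{x5,x6,x7}}
  W134: {{x2,x4},{x2,x4,x7}}
  W135: {{x2,x4,x7}}
  W145: {{x1,x3},{x1,x3,x5}} {{x4,x7},{x2,x4,x7},{x4,x6,x7}} {{x3,x5,x7}} {{x5,x6,x7}}
  W146: {{x3,x5},{x1,x3,x5},{x3,x5,x7}} {{x5,x6},{x5,x6,x7}}
  W156: {{x1,x5},{x1,x3,x5}} {{x5,x7},{x3,x5,x7},{x5,x6,x7}}
  W245: {{x6,x7},{x4,x6,x7},{x5,x6,x7}}
  W246: {{x5,x6},{x5,x6,x7}}
  W256: {{x5,x6,x7}}
  W345: {{x2,x4,x7}}
  W456: {{x1,x3,x5}} {{x3,x5,x7}} {{x5,x6,x7}}
  W1245: {{x4,x6,x7}} {{x5,x6,x7}}
  W1246: {{x5,x6},{x5,x6,x7}}
  W1256: {{x5,x6,x7}}
  W1345: {{x2,x4,x7}}
  W1456: {{x1,x3,x5}} {{x3,x5,x7}} {{x5,x6,x7}}
  W2456: {{x5,x6,x7}}
  W12456: {{x5,x6,x7}}
C dims 8,22,22,9; δ0: rk 7, SNF 1^7; δ1: rk 14, SNF 1^14; δ2: rk 8, SNF 1^8
degree 0: 8−7−0 = 1 → Ȟ^0 ≅ Z
degree 1: 22−14−7 = 1 → Ȟ^1 ≅ Z
degree 2: 22−8−14 = 0 → Ȟ^2 ≅ 0


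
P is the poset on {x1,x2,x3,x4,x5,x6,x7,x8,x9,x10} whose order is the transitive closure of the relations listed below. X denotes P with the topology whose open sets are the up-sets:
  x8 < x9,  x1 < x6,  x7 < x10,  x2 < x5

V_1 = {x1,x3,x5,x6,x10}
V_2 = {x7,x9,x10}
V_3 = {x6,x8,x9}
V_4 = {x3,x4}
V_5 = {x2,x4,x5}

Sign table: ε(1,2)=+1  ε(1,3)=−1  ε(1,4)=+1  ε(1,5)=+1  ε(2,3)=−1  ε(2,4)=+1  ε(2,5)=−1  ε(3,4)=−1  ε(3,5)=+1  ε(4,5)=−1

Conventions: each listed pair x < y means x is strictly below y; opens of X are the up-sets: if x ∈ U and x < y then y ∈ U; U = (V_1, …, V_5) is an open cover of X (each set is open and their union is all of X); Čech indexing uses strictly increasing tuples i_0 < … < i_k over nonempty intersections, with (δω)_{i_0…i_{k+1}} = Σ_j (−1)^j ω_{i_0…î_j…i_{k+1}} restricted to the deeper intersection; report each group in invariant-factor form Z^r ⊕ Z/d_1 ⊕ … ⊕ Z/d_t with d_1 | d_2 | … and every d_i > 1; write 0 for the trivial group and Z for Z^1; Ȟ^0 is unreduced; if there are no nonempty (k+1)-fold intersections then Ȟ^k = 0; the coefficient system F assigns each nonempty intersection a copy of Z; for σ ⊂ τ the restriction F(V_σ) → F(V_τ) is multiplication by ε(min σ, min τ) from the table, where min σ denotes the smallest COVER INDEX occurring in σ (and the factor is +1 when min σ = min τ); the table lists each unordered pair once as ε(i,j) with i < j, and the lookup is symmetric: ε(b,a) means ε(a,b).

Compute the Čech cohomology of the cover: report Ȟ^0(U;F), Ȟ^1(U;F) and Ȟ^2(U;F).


nerve of the cover:
  V12={x10} V13={x6} V14={x3} V15={x5} V23={x9} V45={x4}
C dims 5,6; δ0: rk 5, SNF 1^4·2
Ȟ^0 = (5 − 5) − 0 = 0, so Ȟ^0 ≅ 0
Ȟ^1 = (6 − 0) − 5 = 1 plus torsion [2], so Ȟ^1 ≅ Z ⊕ Z/2
Ȟ^2 = (0 − 0) − 0 = 0, so Ȟ^2 ≅ 0

Ȟ^0 = 0,  Ȟ^1 = Z ⊕ Z/2,  Ȟ^2 = 0


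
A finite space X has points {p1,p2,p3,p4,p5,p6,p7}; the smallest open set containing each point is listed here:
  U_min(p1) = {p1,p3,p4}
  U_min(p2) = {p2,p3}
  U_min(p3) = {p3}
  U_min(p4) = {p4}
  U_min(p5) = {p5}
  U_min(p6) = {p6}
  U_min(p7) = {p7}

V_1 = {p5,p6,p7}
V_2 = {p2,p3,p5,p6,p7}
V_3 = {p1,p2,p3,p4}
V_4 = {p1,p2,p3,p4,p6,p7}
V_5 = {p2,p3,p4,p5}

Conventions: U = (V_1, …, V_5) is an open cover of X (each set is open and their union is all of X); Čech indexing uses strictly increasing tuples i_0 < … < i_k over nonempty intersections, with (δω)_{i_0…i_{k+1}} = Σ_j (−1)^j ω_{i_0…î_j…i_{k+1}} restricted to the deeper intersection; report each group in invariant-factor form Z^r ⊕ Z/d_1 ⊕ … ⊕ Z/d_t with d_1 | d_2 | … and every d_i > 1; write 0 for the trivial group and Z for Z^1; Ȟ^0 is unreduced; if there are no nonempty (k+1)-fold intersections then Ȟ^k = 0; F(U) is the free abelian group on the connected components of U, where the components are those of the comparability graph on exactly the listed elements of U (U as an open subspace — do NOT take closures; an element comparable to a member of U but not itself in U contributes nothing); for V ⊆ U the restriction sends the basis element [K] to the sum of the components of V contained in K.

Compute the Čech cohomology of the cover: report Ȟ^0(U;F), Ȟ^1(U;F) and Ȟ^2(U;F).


cover nerve:
  V12={p5,p6,p7} V14={p6,p7} V15={p5} V23={p2,p3} V24={p2,p3,p6,p7} V25={p2,p3,p5} V34={p1,p2,p3,p4} V35={p2,p3,p4} V45={p2,p3,p4}
  V124={p6,p7} V125={p5} V234={p2,p3} V235={p2,p3} V245={p2,p3} V345={p2,p3,p4}
  V2345={p2,p3}
components per intersection:
  V1: {p5} {p6} {p7}
  V2: {p2,p3} {p5} {p6} {p7}
  V3: {p1,p2,p3,p4}
  V4: {p1,p2,p3,p4} {p6} {p7}
  V5: {p2,p3} {p4} {p5}
  V12: {p5} {p6} {p7}
  V14: {p6} {p7}
  V15: {p5}
  V23: {p2,p3}
  V24: {p2,p3} {p6} {p7}
  V25: {p2,p3} {p5}
  V34: {p1,p2,p3,p4}
  V35: {p2,p3} {p4}
  V45: {p2,p3} {p4}
  V124: {p6} {p7}
  V125: {p5}
  V234: {p2,p3}
  V235: {p2,p3}
  V245: {p2,p3}
  V345: {p2,p3} {p4}
  V2345: {p2,p3}
C dims 14,17,8,1; δ0: rk 10, SNF 1^10; δ1: rk 7, SNF 1^7; δ2: rk 1, SNF 1^1
Ȟ^0: (14−10)−0=4 ⇒ Z^4
Ȟ^1: (17−7)−10=0 ⇒ 0
Ȟ^2: (8−1)−7=0 ⇒ 0

Ȟ^0 = Z^4; Ȟ^1 = 0; Ȟ^2 = 0


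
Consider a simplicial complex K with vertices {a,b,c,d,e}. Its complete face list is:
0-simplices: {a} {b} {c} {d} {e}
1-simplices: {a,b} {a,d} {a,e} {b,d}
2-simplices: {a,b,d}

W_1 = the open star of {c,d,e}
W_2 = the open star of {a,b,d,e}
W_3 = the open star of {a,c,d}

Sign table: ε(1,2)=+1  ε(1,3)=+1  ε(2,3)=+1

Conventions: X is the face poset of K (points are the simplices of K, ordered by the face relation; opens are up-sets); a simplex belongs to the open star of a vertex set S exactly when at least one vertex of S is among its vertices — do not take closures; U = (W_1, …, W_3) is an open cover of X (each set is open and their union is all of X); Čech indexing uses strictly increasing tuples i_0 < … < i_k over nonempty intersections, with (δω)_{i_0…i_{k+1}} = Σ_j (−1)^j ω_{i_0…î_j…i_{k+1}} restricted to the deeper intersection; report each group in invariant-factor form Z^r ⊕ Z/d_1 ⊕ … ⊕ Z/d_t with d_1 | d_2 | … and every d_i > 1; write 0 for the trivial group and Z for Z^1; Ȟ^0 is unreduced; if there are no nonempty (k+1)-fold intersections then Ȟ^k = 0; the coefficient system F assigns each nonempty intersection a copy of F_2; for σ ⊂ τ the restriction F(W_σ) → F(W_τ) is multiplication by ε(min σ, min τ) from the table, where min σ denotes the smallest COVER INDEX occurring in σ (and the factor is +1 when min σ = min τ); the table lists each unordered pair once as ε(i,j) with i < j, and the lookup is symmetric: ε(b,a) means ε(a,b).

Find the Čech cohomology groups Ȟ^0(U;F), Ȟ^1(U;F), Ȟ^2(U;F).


Ȟ^0 = Z/2, Ȟ^1 = 0, Ȟ^2 = 0

nerve of the cover:
  W1={{c},{d},{e},{a,d},{a,e},{b,d},{a,b,d}} W2={{a},{b},{d},{e},{a,b},{a,d},{a,e},{b,d},{a,b,d}} W3={{a},{c},{d},{a,b},{a,d},{a,e},{b,d},{a,b,d}}
  W12={{d},{e},{a,d},{a,e},{b,d},{a,b,d}} W13={{c},{d},{a,d},{a,e},{b,d},{a,b,d}} W23={{a},{d},{a,b},{a,d},{a,e},{b,d},{a,b,d}}
  W123={{d},{a,d},{a,e},{b,d},{a,b,d}}
C dims 3,3,1; δ0: rk_F2 2; δ1: rk_F2 1
Ȟ^0 = (3 − 2) − 0 = 1, so Ȟ^0 ≅ Z/2
Ȟ^1 = (3 − 1) − 2 = 0, so Ȟ^1 ≅ 0
Ȟ^2 = (1 − 0) − 1 = 0, so Ȟ^2 ≅ 0


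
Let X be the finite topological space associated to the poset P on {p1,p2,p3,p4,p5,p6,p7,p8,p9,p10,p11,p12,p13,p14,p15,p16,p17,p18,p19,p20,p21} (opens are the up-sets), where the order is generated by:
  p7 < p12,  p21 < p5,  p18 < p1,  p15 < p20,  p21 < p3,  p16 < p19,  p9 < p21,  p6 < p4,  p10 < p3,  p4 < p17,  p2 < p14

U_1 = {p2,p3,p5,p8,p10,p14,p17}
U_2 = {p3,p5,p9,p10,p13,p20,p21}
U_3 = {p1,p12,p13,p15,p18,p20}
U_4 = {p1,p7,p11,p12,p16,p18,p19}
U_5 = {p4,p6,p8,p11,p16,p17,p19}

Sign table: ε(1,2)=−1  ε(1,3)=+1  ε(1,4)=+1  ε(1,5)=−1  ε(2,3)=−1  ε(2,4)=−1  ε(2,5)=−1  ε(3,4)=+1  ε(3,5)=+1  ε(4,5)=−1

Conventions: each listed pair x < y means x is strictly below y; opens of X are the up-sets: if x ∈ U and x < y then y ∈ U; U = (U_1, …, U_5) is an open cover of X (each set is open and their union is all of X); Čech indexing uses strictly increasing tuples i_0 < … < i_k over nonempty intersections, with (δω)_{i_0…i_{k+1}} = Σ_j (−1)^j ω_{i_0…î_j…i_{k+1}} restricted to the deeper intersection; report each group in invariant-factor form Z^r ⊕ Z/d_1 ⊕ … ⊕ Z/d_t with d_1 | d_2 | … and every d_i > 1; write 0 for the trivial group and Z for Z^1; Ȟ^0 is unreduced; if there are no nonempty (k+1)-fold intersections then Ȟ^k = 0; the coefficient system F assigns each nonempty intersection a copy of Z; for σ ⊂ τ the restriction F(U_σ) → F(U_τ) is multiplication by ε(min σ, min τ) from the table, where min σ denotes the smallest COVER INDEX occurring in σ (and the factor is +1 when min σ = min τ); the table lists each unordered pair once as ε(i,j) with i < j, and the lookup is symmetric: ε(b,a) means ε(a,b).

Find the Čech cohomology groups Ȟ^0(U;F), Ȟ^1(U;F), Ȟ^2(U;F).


nerve simplices:
  U12={p3,p5,p10} U15={p8,p17} U23={p13,p20} U34={p1,p12,p18} U45={p11,p16,p19}
C dims 5,5; δ0: rk 4, SNF 1^4
degree 0: 5−4−0 = 1 → Ȟ^0 ≅ Z
degree 1: 5−0−4 = 1 → Ȟ^1 ≅ Z
degree 2: 0−0−0 = 0 → Ȟ^2 ≅ 0

Ȟ^0(U;F) ≅ Z; Ȟ^1(U;F) ≅ Z; Ȟ^2(U;F) ≅ 0


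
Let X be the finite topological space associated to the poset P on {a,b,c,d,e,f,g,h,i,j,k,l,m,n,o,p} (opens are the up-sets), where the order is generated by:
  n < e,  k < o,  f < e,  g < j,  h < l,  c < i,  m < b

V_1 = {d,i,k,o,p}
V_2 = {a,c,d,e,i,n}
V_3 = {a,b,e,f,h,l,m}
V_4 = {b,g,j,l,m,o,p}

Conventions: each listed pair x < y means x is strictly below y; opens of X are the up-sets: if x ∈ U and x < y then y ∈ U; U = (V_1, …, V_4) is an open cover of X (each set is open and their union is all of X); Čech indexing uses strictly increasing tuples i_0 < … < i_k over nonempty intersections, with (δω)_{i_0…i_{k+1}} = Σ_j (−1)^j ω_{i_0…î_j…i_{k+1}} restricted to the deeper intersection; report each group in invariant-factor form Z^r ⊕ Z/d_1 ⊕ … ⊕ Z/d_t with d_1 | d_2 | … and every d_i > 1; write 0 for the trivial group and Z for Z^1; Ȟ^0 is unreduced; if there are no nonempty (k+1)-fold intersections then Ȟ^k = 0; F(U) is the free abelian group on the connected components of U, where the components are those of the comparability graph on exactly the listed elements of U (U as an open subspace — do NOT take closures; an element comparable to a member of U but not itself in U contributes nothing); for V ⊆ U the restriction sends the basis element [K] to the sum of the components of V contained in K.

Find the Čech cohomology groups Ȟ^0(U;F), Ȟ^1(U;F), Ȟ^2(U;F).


nonempty intersections:
  V12={d,i} V14={o,p} V23={a,e} V34={b,l,m}
components per intersection:
  V1: {d} {i} {k,o} {p}
  V2: {a} {c,i} {d} {e,n}
  V3: {a} {b,m} {e,f} {h,l}
  V4: {b,m} {g,j} {l} {o} {p}
  V12: {d} {i}
  V14: {o} {p}
  V23: {a} {e}
  V34: {b,m} {l}
C dims 17,8; δ0: rk 8, SNF 1^8
Ȟ^0: (17−8)−0=9 ⇒ Z^9
Ȟ^1: (8−0)−8=0 ⇒ 0
Ȟ^2: (0−0)−0=0 ⇒ 0

Ȟ^0 = Z^9, Ȟ^1 = 0, Ȟ^2 = 0


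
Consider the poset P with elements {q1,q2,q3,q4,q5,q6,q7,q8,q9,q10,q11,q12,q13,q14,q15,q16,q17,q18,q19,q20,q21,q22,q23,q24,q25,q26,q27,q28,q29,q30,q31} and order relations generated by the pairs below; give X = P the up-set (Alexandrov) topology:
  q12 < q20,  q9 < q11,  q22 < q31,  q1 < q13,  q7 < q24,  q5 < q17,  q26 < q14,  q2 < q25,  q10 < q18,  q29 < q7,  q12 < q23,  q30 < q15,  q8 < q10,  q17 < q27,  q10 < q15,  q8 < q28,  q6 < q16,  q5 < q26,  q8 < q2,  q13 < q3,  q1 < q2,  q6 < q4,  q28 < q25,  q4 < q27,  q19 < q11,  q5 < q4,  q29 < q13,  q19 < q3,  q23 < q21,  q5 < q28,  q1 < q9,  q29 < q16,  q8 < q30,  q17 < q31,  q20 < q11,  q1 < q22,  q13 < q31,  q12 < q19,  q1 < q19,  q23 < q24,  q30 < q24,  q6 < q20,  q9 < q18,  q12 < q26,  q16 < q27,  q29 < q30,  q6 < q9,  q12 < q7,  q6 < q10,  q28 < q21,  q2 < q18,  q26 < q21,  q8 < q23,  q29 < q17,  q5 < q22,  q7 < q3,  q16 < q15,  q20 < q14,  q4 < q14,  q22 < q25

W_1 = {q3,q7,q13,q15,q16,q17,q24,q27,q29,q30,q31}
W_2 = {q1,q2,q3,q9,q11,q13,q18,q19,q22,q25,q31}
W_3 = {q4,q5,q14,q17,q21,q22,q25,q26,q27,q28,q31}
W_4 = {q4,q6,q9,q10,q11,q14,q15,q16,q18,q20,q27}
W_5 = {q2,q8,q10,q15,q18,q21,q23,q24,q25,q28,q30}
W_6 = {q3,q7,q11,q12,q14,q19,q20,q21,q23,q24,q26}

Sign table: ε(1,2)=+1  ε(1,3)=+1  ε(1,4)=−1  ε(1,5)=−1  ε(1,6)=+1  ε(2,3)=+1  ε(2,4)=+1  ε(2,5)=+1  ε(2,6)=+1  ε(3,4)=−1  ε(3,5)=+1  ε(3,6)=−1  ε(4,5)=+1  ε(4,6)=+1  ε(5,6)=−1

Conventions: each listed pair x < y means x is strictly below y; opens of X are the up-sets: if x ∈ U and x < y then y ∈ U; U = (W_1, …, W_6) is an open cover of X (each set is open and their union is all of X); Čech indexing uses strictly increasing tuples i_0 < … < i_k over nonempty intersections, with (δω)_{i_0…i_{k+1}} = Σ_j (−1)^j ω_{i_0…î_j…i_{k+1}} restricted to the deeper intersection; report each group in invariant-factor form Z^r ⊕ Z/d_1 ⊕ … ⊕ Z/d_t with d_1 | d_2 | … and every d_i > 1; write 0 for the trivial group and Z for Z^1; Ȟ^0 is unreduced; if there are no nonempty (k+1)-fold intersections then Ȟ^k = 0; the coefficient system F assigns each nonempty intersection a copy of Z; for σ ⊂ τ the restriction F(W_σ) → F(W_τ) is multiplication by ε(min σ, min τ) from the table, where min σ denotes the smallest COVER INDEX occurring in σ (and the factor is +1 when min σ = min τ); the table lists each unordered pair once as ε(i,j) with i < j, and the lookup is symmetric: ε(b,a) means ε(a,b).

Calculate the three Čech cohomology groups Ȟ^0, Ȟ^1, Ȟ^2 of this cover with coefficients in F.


Ȟ^0 ≅ 0, Ȟ^1 ≅ Z/2 and Ȟ^2 ≅ Z

nerve simplices:
  W12={q3,q13,q31} W13={q17,q27,q31} W14={q15,q16,q27} W15={q15,q24,q30} W16={q3,q7,q24} W23={q22,q25,q31} W24={q9,q11,q18} W25={q2,q18,q25} W26={q3,q11,q19} W34={q4,q14,q27} W35={q21,q25,q28} W36={q14,q21,q26} W45={q10,q15,q18} W46={q11,q14,q20} W56={q21,q23,q24}
  W123={q31} W126={q3} W134={q27} W145={q15} W156={q24} W235={q25} W245={q18} W246={q11} W346={q14} W356={q21}
C dims 6,15,10; δ0: rk 6, SNF 1^5·2; δ1: rk 9, SNF 1^9
degree 0: 6−6−0 = 0 → Ȟ^0 ≅ 0
degree 1: 15−9−6 = 0 plus torsion [2] → Ȟ^1 ≅ Z/2
degree 2: 10−0−9 = 1 → Ȟ^2 ≅ Z


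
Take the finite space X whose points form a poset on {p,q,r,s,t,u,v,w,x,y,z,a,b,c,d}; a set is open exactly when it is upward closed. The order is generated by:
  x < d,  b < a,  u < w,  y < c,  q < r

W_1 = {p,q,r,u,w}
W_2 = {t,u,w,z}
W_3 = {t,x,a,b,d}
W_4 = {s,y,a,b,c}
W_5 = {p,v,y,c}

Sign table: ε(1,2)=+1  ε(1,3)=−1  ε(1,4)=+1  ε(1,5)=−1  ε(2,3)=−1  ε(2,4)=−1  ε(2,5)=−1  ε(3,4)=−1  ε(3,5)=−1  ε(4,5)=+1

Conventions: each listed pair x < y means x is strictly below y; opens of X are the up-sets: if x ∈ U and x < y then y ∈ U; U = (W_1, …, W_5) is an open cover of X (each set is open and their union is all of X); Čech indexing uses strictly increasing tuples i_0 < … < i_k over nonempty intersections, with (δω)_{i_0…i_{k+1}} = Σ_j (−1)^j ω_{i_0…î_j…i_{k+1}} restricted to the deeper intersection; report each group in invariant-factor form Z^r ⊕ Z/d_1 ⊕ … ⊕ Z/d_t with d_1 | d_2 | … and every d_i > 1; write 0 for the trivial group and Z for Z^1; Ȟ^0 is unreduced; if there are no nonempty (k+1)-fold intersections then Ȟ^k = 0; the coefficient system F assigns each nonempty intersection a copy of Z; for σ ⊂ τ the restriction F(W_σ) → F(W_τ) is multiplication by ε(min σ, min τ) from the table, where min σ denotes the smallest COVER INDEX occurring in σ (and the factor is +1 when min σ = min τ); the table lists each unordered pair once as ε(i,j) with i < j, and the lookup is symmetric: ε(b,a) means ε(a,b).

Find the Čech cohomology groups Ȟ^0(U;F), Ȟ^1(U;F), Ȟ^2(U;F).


Ȟ^0(U;F) ≅ 0,  Ȟ^1(U;F) ≅ Z/2,  Ȟ^2(U;F) ≅ 0

nonempty overlaps:
  W12={u,w} W15={p} W23={t} W34={a,b} W45={y,c}
C dims 5,5; δ0: rk 5, SNF 1^4·2
degree 0: 5−5−0 = 0 → Ȟ^0 ≅ 0
degree 1: 5−0−5 = 0 plus torsion [2] → Ȟ^1 ≅ Z/2
degree 2: 0−0−0 = 0 → Ȟ^2 ≅ 0


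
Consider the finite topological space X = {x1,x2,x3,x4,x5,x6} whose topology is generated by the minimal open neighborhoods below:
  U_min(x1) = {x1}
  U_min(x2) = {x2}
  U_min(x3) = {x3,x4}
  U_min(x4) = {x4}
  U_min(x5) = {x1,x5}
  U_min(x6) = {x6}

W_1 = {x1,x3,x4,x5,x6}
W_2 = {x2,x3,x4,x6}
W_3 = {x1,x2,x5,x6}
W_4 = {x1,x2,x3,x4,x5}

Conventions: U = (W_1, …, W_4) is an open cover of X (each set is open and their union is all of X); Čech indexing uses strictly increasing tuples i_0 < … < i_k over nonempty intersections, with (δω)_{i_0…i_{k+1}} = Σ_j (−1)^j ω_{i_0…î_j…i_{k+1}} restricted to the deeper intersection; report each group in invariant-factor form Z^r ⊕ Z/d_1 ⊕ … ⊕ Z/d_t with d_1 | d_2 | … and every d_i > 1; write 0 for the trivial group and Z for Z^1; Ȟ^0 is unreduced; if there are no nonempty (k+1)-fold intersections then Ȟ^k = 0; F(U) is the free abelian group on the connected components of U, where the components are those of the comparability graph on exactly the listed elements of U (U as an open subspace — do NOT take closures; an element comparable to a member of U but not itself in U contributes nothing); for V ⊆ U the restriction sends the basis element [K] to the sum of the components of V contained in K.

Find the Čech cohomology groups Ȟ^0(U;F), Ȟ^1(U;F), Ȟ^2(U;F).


nerve simplices:
  W12={x3,x4,x6} W13={x1,x5,x6} W14={x1,x3,x4,x5} W23={x2,x6} W24={x2,x3,x4} W34={x1,x2,x5}
  W123={x6} W124={x3,x4} W134={x1,x5} W234={x2}
components per intersection:
  W1: {x1,x5} {x3,x4} {x6}
  W2: {x2} {x3,x4} {x6}
  W3: {x1,x5} {x2} {x6}
  W4: {x1,x5} {x2} {x3,x4}
  W12: {x3,x4} {x6}
  W13: {x1,x5} {x6}
  W14: {x1,x5} {x3,x4}
  W23: {x2} {x6}
  W24: {x2} {x3,x4}
  W34: {x1,x5} {x2}
  W123: {x6}
  W124: {x3,x4}
  W134: {x1,x5}
  W234: {x2}
C dims 12,12,4; δ0: rk 8, SNF 1^8; δ1: rk 4, SNF 1^4
degree 0: 12−8−0 = 4 → Ȟ^0 ≅ Z^4
degree 1: 12−4−8 = 0 → Ȟ^1 ≅ 0
degree 2: 4−0−4 = 0 → Ȟ^2 ≅ 0

Ȟ^0 = Z^4, Ȟ^1 = 0, Ȟ^2 = 0


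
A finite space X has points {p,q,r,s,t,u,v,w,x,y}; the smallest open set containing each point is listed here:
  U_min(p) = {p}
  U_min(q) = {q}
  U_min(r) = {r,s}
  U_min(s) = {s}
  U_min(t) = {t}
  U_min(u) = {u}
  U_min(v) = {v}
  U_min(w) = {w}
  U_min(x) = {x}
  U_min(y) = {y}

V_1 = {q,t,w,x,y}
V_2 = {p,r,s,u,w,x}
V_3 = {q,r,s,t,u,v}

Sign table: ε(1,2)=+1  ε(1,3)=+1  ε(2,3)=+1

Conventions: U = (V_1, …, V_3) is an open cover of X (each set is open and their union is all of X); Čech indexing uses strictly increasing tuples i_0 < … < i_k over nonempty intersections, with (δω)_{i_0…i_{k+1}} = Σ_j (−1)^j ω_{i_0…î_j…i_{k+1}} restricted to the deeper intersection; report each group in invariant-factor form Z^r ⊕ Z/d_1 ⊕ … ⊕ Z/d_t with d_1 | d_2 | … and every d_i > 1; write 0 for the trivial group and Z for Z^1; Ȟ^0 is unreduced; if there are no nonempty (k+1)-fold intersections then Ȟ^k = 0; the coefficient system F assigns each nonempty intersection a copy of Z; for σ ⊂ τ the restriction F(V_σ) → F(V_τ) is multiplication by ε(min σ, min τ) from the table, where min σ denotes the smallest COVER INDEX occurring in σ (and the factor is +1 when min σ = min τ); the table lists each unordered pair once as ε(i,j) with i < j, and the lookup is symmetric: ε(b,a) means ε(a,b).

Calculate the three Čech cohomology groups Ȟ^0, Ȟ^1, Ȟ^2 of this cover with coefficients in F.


cover nerve:
  V12={w,x} V13={q,t} V23={r,s,u}
C dims 3,3; δ0: rk 2, SNF 1^2
Ȟ^0: (3−2)−0=1 ⇒ Z
Ȟ^1: (3−0)−2=1 ⇒ Z
Ȟ^2: (0−0)−0=0 ⇒ 0

Ȟ^0(U;F) ≅ Z, Ȟ^1(U;F) ≅ Z, Ȟ^2(U;F) ≅ 0


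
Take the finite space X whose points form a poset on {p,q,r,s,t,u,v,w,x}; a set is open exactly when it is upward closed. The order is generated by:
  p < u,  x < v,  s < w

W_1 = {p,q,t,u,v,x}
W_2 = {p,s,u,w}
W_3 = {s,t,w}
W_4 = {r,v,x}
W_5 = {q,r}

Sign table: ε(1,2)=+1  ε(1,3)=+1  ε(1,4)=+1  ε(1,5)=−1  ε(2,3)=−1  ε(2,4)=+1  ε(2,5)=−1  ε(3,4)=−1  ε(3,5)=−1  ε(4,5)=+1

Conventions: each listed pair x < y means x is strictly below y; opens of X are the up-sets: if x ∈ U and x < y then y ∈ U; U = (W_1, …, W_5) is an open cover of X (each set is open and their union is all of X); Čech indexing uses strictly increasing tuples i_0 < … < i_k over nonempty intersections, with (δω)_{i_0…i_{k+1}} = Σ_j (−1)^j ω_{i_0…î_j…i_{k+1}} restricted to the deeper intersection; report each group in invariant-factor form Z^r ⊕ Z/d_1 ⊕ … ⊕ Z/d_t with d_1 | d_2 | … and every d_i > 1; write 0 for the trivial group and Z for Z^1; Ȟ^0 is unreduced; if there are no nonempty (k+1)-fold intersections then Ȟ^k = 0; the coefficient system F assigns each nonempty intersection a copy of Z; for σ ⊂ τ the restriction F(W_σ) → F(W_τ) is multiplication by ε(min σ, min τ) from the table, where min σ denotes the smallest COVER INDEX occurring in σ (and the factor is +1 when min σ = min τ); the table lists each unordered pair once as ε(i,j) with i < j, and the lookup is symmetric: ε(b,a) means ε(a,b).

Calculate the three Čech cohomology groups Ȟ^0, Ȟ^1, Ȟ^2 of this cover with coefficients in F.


Ȟ^0 ≅ 0,  Ȟ^1 ≅ Z ⊕ Z/2,  Ȟ^2 ≅ 0

nonempty intersections:
  W12={p,u} W13={t} W14={v,x} W15={q} W23={s,w} W45={r}
C dims 5,6; δ0: rk 5, SNF 1^4·2
Ȟ^0: (5−5)−0=0 ⇒ 0
Ȟ^1: (6−0)−5=1 plus torsion [2] ⇒ Z ⊕ Z/2
Ȟ^2: (0−0)−0=0 ⇒ 0


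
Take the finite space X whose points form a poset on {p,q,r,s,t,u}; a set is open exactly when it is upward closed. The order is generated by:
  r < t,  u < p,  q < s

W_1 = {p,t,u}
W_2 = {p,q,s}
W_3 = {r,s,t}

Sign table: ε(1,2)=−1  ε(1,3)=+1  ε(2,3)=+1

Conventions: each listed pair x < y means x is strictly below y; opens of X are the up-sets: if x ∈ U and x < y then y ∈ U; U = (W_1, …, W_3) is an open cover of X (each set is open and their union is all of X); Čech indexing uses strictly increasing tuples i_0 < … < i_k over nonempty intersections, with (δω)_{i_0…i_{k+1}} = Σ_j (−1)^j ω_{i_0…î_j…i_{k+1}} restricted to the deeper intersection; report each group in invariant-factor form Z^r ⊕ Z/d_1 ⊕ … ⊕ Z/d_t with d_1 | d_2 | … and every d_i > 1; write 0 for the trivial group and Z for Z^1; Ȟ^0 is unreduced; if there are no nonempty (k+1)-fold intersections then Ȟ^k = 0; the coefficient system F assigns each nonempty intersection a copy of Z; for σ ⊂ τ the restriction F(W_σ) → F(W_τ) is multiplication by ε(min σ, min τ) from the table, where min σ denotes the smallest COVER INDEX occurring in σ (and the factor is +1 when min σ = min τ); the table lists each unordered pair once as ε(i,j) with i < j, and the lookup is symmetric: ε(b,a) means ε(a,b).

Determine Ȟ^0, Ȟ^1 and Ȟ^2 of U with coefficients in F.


Ȟ^0(U;F) ≅ 0, Ȟ^1(U;F) ≅ Z/2 and Ȟ^2(U;F) ≅ 0

nonempty intersections:
  W12={p} W13={t} W23={s}
C dims 3,3; δ0: rk 3, SNF 1^2·2
Ȟ^0: (3−3)−0=0 ⇒ 0
Ȟ^1: (3−0)−3=0 plus torsion [2] ⇒ Z/2
Ȟ^2: (0−0)−0=0 ⇒ 0


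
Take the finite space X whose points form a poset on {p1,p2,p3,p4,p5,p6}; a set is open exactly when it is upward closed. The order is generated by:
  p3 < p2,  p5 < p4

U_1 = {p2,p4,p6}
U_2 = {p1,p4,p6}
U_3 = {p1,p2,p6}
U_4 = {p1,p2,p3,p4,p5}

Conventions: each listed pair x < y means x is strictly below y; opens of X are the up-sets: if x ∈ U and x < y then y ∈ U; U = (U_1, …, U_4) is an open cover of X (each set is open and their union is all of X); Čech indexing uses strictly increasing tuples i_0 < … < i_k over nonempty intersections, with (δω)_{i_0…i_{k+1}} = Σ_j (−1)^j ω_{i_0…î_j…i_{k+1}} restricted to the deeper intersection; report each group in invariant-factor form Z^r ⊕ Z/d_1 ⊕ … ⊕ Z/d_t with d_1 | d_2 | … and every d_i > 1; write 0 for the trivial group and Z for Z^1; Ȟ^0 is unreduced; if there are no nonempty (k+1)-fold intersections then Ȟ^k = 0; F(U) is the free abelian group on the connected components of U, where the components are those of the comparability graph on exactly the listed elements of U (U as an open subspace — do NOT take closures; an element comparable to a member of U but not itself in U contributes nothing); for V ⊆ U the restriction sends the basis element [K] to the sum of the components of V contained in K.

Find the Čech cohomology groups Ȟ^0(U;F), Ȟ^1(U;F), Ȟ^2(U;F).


Ȟ^0(U;F) ≅ Z^4, Ȟ^1(U;F) ≅ 0 and Ȟ^2(U;F) ≅ 0

nerve simplices:
  U12={p4,p6} U13={p2,p6} U14={p2,p4} U23={p1,p6} U24={p1,p4} U34={p1,p2}
  U123={p6} U124={p4} U134={p2} U234={p1}
components per intersection:
  U1: {p2} {p4} {p6}
  U2: {p1} {p4} {p6}
  U3: {p1} {p2} {p6}
  U4: {p1} {p2,p3} {p4,p5}
  U12: {p4} {p6}
  U13: {p2} {p6}
  U14: {p2} {p4}
  U23: {p1} {p6}
  U24: {p1} {p4}
  U34: {p1} {p2}
  U123: {p6}
  U124: {p4}
  U134: {p2}
  U234: {p1}
C dims 12,12,4; δ0: rk 8, SNF 1^8; δ1: rk 4, SNF 1^4
degree 0: 12−8−0 = 4 → Ȟ^0 ≅ Z^4
degree 1: 12−4−8 = 0 → Ȟ^1 ≅ 0
degree 2: 4−0−4 = 0 → Ȟ^2 ≅ 0


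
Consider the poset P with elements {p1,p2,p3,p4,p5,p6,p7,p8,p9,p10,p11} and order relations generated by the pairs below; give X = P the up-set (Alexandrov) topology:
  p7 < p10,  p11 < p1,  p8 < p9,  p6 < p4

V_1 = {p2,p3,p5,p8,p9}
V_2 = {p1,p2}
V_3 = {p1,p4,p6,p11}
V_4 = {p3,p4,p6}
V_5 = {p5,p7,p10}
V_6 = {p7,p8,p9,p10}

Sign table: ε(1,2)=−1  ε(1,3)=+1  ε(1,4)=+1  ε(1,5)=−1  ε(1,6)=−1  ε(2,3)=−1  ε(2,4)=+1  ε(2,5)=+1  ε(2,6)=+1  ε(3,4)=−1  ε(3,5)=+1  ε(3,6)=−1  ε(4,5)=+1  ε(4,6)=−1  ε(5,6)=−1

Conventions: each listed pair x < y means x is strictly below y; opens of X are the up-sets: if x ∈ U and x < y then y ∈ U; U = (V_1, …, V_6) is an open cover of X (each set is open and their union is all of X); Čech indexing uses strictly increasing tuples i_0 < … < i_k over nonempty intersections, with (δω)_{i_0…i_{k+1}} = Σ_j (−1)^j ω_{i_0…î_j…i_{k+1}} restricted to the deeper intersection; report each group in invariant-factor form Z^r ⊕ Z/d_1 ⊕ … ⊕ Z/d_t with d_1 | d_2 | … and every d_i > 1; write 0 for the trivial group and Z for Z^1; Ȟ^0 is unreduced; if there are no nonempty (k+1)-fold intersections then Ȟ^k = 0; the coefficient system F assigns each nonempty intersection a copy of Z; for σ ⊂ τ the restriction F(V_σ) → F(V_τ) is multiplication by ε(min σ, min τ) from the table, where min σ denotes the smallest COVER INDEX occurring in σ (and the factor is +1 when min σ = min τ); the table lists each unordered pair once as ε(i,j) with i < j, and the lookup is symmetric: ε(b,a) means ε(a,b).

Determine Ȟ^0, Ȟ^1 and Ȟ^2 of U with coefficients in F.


Ȟ^0 ≅ 0,  Ȟ^1 ≅ Z ⊕ Z/2,  Ȟ^2 ≅ 0

intersection data:
  V12={p2} V14={p3} V15={p5} V16={p8,p9} V23={p1} V34={p4,p6} V56={p7,p10}
C dims 6,7; δ0: rk 6, SNF 1^5·2
Ȟ^0 = (6 − 6) − 0 = 0, so Ȟ^0 ≅ 0
Ȟ^1 = (7 − 0) − 6 = 1 plus torsion [2], so Ȟ^1 ≅ Z ⊕ Z/2
Ȟ^2 = (0 − 0) − 0 = 0, so Ȟ^2 ≅ 0


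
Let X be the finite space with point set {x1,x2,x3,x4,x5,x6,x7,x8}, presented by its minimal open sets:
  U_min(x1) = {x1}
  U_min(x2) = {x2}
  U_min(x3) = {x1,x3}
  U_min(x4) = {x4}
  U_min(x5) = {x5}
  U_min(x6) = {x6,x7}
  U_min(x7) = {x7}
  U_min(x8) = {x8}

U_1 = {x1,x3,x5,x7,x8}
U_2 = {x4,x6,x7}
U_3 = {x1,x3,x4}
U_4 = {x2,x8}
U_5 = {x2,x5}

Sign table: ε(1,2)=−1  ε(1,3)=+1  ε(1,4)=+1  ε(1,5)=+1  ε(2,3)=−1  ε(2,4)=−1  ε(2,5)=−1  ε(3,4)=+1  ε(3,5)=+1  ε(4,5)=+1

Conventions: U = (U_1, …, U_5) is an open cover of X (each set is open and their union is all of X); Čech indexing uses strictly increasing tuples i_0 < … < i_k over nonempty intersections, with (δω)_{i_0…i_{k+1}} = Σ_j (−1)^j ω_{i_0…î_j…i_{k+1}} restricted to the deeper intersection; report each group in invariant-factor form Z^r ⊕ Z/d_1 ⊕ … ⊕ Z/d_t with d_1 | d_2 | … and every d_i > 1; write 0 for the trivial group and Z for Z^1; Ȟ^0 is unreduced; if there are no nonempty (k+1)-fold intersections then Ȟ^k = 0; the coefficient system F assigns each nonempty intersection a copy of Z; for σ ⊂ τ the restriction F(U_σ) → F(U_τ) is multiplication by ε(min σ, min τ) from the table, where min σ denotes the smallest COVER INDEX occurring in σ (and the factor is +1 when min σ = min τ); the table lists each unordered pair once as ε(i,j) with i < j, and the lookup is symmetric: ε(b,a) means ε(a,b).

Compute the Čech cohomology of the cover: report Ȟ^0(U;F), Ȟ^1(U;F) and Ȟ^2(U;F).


nonempty overlaps:
  U12={x7} U13={x1,x3} U14={x8} U15={x5} U23={x4} U45={x2}
C dims 5,6; δ0: rk 4, SNF 1^4
degree 0: 5−4−0 = 1 → Ȟ^0 ≅ Z
degree 1: 6−0−4 = 2 → Ȟ^1 ≅ Z^2
degree 2: 0−0−0 = 0 → Ȟ^2 ≅ 0

Ȟ^0(U;F) ≅ Z; Ȟ^1(U;F) ≅ Z^2; Ȟ^2(U;F) ≅ 0


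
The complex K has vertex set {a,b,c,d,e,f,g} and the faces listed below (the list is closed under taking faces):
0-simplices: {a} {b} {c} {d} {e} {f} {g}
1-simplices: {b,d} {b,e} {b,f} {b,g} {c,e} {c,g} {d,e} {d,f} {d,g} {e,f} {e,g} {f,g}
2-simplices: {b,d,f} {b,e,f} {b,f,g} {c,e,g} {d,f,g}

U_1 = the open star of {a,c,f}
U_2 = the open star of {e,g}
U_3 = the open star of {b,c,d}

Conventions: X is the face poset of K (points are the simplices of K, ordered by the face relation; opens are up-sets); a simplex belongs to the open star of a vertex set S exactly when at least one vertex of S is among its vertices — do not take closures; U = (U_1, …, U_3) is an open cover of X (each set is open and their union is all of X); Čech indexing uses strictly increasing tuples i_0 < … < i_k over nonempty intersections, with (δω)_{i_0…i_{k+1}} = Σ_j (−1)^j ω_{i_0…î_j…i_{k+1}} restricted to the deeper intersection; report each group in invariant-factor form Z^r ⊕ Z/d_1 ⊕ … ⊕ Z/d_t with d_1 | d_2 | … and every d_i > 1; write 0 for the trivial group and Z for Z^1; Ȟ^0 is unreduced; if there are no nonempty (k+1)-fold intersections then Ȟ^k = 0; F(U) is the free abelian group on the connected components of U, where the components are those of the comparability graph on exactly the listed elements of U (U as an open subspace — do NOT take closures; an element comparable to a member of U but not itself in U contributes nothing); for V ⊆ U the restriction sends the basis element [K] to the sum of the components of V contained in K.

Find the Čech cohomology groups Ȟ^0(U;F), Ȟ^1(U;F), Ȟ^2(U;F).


nonempty intersections:
  U1={{a},{c},{f},{b,f},{c,e},{c,g},{d,f},{e,f},{f,g},{b,d,f},{b,e,f},{b,f,g},{c,e,g},{d,f,g}} U2={{e},{g},{b,e},{b,g},{c,e},{c,g},{d,e},{d,g},{e,f},{e,g},{f,g},{b,e,f},{b,f,g},{c,e,g},{d,f,g}} U3={{b},{c},{d},{b,d},{b,e},{b,f},{b,g},{c,e},{c,g},{d,e},{d,f},{d,g},{b,d,f},{b,e,f},{b,f,g},{c,e,g},{d,f,g}}
  U12={{c,e},{c,g},{e,f},{f,g},{b,e,f},{b,f,g},{c,e,g},{d,f,g}} U13={{c},{b,f},{c,e},{c,g},{d,f},{b,d,f},{b,e,f},{b,f,g},{c,e,g},{d,f,g}} U23={{b,e},{b,g},{c,e},{c,g},{d,e},{d,g},{b,e,f},{b,f,g},{c,e,g},{d,f,g}}
  U123={{c,e},{c,g},{b,e,f},{b,f,g},{c,e,g},{d,f,g}}
components per intersection:
  U1: {{a}} {{c},{c,e},{c,g},{c,e,g}} {{f},{b,f},{d,f},{e,f},{f,g},{b,d,f},{b,e,f},{b,f,g},{d,f,g}}
  U2: {{e},{g},{b,e},{b,g},{c,e},{c,g},{d,e},{d,g},{e,f},{e,g},{f,g},{b,e,f},{b,f,g},{c,e,g},{d,f,g}}
  U3: {{b},{d},{b,d},{b,e},{b,f},{b,g},{d,e},{d,f},{d,g},{b,d,f},{b,e,f},{b,f,g},{d,f,g}} {{c},{c,e},{c,g},{c,e,g}}
  U12: {{c,e},{c,g},{c,e,g}} {{e,f},{b,e,f}} {{f,g},{b,f,g},{d,f,g}}
  U13: {{c},{c,e},{c,g},{c,e,g}} {{b,f},{d,f},{b,d,f},{b,e,f},{b,f,g},{d,f,g}}
  U23: {{b,e},{b,e,f}} {{b,g},{b,f,g}} {{c,e},{c,g},{c,e,g}} {{d,e}} {{d,g},{d,f,g}}
  U123: {{c,e},{c,g},{c,e,g}} {{b,e,f}} {{b,f,g}} {{d,f,g}}
C dims 6,10,4; δ0: rk 4, SNF 1^4; δ1: rk 4, SNF 1^4
Ȟ^0: (6−4)−0=2 ⇒ Z^2
Ȟ^1: (10−4)−4=2 ⇒ Z^2
Ȟ^2: (4−0)−4=0 ⇒ 0

Ȟ^0 ≅ Z^2, Ȟ^1 ≅ Z^2 and Ȟ^2 ≅ 0


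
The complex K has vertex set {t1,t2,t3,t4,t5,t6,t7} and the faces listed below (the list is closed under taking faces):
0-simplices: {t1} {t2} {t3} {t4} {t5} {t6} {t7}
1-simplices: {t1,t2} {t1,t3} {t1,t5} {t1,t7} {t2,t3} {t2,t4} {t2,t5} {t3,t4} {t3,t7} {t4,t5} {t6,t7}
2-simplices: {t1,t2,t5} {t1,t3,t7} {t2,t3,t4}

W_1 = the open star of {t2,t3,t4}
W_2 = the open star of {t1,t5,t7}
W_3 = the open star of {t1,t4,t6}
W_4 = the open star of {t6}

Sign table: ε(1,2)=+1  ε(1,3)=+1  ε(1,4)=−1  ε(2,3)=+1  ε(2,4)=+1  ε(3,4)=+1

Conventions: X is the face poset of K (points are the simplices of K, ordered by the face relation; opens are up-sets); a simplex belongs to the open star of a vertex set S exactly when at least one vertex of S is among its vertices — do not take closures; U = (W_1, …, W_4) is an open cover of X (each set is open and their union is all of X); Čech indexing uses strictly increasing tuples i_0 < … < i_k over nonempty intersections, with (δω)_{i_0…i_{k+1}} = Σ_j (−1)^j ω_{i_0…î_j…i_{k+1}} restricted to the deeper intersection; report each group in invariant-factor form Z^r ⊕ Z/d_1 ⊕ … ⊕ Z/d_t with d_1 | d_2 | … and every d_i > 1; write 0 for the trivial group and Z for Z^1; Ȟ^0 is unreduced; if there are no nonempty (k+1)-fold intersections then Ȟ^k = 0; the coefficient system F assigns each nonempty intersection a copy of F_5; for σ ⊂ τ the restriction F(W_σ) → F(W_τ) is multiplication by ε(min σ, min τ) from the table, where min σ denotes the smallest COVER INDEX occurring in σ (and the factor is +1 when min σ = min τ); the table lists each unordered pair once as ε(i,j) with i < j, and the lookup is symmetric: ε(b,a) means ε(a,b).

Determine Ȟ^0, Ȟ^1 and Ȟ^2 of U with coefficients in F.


Ȟ^0 = Z/5, Ȟ^1 = 0 and Ȟ^2 = 0

intersection data:
  W1={{t2},{t3},{t4},{t1,t2},{t1,t3},{t2,t3},{t2,t4},{t2,t5},{t3,t4},{t3,t7},{t4,t5},{t1,t2,t5},{t1,t3,t7},{t2,t3,t4}} W2={{t1},{t5},{t7},{t1,t2},{t1,t3},{t1,t5},{t1,t7},{t2,t5},{t3,t7},{t4,t5},{t6,t7},{t1,t2,t5},{t1,t3,t7}} W3={{t1},{t4},{t6},{t1,t2},{t1,t3},{t1,t5},{t1,t7},{t2,t4},{t3,t4},{t4,t5},{t6,t7},{t1,t2,t5},{t1,t3,t7},{t2,t3,t4}} W4={{t6},{t6,t7}}
  W12={{t1,t2},{t1,t3},{t2,t5},{t3,t7},{t4,t5},{t1,t2,t5},{t1,t3,t7}} W13={{t4},{t1,t2},{t1,t3},{t2,t4},{t3,t4},{t4,t5},{t1,t2,t5},{t1,t3,t7},{t2,t3,t4}} W23={{t1},{t1,t2},{t1,t3},{t1,t5},{t1,t7},{t4,t5},{t6,t7},{t1,t2,t5},{t1,t3,t7}} W24={{t6,t7}} W34={{t6},{t6,t7}}
  W123={{t1,t2},{t1,t3},{t4,t5},{t1,t2,t5},{t1,t3,t7}} W234={{t6,t7}}
C dims 4,5,2; δ0: rk_F5 3; δ1: rk_F5 2
Ȟ^0 = (4 − 3) − 0 = 1, so Ȟ^0 ≅ Z/5
Ȟ^1 = (5 − 2) − 3 = 0, so Ȟ^1 ≅ 0
Ȟ^2 = (2 − 0) − 2 = 0, so Ȟ^2 ≅ 0
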